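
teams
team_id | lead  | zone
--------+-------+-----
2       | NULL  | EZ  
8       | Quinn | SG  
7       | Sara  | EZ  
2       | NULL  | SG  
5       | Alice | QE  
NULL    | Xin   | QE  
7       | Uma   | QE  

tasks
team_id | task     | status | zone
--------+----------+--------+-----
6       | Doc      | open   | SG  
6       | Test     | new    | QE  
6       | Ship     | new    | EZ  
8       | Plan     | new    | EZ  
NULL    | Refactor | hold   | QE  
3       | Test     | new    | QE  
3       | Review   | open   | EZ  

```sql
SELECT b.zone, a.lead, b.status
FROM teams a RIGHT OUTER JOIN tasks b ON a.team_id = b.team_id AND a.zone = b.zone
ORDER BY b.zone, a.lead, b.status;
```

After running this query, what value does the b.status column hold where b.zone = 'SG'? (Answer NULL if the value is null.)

open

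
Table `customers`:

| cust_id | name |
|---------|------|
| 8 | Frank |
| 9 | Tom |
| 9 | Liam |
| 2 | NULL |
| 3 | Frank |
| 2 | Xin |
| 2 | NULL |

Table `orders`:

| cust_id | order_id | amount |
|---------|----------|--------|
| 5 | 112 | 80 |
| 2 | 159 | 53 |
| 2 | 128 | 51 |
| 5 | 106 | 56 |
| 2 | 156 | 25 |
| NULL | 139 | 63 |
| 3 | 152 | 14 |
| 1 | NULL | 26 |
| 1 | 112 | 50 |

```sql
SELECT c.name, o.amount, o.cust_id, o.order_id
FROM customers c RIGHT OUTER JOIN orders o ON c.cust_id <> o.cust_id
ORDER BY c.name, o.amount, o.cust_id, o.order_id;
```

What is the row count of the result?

RIGHT JOIN keeps every row from `orders`; unmatched rows get NULL for `customers`'s columns.
Matching on c.cust_id <> o.cust_id. A NULL in a compared column never satisfies the condition.
Matched pairs: 46; unmatched o rows kept: 1.
Total: 46 matched + 1 padded = 47 rows.

47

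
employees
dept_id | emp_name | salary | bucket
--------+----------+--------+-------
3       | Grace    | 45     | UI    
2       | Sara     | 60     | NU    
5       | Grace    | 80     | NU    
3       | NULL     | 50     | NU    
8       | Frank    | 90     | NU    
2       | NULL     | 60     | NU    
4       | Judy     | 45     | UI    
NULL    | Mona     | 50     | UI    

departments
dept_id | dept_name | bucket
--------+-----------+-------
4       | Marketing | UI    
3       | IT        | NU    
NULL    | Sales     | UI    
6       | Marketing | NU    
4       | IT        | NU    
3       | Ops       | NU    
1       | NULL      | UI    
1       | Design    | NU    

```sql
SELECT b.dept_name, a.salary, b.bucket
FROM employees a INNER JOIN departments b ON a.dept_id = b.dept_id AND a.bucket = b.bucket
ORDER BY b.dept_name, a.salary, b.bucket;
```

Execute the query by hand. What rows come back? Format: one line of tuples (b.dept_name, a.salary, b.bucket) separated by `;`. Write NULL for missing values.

INNER JOIN keeps only pairs where the ON condition holds.
Matching on a.dept_id = b.dept_id AND a.bucket = b.bucket. A NULL in a compared column never satisfies the condition.
Matched pairs: 3.

(IT, 50, NU); (Marketing, 45, UI); (Ops, 50, NU)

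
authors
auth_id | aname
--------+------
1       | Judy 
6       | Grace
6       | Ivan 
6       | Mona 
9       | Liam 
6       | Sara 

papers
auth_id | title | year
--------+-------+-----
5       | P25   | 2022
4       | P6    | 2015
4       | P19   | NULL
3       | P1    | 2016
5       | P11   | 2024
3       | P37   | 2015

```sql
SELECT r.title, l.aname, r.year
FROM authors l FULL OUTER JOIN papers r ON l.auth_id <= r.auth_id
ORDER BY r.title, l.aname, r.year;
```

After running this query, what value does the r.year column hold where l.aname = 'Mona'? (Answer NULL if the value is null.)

NULL

FULL OUTER JOIN keeps every row from both sides; unmatched rows get NULL for the other side's columns.
Matching on l.auth_id <= r.auth_id.
- auth_id=1: 6 matching r row(s), so 6 row(s) emitted.
- auth_id=6: no r row matches, row kept with r columns NULL.
- auth_id=6: no r row matches, row kept with r columns NULL.
- auth_id=6: no r row matches, row kept with r columns NULL.
- auth_id=9: no r row matches, row kept with r columns NULL.
- auth_id=6: no r row matches, row kept with r columns NULL.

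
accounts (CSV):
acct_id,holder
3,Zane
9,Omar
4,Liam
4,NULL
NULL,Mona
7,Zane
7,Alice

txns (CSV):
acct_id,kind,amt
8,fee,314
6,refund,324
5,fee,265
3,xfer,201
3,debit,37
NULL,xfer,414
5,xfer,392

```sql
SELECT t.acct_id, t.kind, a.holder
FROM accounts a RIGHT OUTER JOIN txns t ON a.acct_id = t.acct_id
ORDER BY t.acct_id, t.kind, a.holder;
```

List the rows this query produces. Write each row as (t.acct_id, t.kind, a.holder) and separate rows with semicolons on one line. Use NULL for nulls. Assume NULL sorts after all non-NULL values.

RIGHT JOIN keeps every row from `txns`; unmatched rows get NULL for `accounts`'s columns.
Matching on a.acct_id = t.acct_id. A NULL in a compared column never satisfies the condition.
- a row (acct_id=3): matches 2 t row(s) → 2 output row(s).
- a row (acct_id=9): no match.
- a row (acct_id=4): no match.
- a row (acct_id=4): no match.
- a row (acct_id=NULL): no match.
- a row (acct_id=7): no match.
- a row (acct_id=7): no match.
- plus 5 unmatched t row(s), each kept with NULL a columns.
After projecting and ordering:
t.acct_id | t.kind | a.holder
3 | debit | Zane
3 | xfer | Zane
5 | fee | NULL
5 | xfer | NULL
6 | refund | NULL
8 | fee | NULL
NULL | xfer | NULL

(3, debit, Zane); (3, xfer, Zane); (5, fee, NULL); (5, xfer, NULL); (6, refund, NULL); (8, fee, NULL); (NULL, xfer, NULL)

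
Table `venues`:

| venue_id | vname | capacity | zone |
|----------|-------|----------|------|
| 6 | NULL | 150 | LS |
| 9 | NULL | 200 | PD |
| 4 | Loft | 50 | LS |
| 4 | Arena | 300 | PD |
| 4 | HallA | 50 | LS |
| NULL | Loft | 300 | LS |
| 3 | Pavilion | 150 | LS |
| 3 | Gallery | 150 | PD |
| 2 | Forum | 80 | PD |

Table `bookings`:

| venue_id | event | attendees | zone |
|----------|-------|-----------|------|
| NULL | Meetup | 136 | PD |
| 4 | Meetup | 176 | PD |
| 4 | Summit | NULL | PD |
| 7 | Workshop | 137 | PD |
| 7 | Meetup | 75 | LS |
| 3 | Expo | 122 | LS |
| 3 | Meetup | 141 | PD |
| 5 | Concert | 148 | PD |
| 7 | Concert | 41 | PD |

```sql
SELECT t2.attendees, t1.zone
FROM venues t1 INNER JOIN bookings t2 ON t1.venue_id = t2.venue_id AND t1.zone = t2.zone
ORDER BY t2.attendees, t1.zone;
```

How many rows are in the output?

INNER JOIN keeps only pairs where the ON condition holds.
Matching on t1.venue_id = t2.venue_id AND t1.zone = t2.zone. A NULL in a compared column never satisfies the condition.
- t1[0] venue_id=6, zone=LS → no match; dropped.
- t1[1] venue_id=9, zone=PD → no match; dropped.
- t1[2] venue_id=4, zone=LS → no match; dropped.
- t1[3] venue_id=4, zone=PD → 2 match(es) in t2 → 2 row(s).
- t1[4] venue_id=4, zone=LS → no match; dropped.
- t1[5] venue_id=NULL, zone=LS → no match; dropped.
- t1[6] venue_id=3, zone=LS → 1 match(es) in t2 → 1 row(s).
- t1[7] venue_id=3, zone=PD → 1 match(es) in t2 → 1 row(s).
- t1[8] venue_id=2, zone=PD → no match; dropped.
Total: 4 rows.

4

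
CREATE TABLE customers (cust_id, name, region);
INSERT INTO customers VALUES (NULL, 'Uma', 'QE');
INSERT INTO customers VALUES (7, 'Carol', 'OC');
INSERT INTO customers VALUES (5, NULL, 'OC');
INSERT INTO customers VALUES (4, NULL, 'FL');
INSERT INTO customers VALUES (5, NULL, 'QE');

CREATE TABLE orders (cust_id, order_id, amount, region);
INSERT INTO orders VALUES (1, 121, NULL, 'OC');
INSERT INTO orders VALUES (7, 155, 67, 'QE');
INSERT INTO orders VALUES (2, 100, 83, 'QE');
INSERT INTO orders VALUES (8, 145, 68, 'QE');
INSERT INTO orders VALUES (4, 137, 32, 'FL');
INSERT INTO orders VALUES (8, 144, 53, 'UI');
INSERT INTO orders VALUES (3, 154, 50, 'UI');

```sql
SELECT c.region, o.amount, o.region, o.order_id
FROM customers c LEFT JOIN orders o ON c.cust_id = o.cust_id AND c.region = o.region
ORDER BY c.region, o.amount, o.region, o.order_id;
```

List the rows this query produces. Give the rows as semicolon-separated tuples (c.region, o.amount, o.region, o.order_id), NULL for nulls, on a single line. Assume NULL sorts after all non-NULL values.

(FL, 32, FL, 137); (OC, NULL, NULL, NULL); (OC, NULL, NULL, NULL); (QE, NULL, NULL, NULL); (QE, NULL, NULL, NULL)

LEFT JOIN keeps every row from `customers`; unmatched rows get NULL for `orders`'s columns.
Matching on c.cust_id = o.cust_id AND c.region = o.region. A NULL in a compared column never satisfies the condition.
- cust_id=NULL, region=QE: no o row matches, row kept with o columns NULL.
- cust_id=7, region=OC: no o row matches, row kept with o columns NULL.
- cust_id=5, region=OC: no o row matches, row kept with o columns NULL.
- cust_id=4, region=FL: 1 matching o row(s), so 1 row(s) emitted.
- cust_id=5, region=QE: no o row matches, row kept with o columns NULL.
After projecting and ordering:
c.region | o.amount | o.region | o.order_id
FL | 32 | FL | 137
OC | NULL | NULL | NULL
OC | NULL | NULL | NULL
QE | NULL | NULL | NULL
QE | NULL | NULL | NULL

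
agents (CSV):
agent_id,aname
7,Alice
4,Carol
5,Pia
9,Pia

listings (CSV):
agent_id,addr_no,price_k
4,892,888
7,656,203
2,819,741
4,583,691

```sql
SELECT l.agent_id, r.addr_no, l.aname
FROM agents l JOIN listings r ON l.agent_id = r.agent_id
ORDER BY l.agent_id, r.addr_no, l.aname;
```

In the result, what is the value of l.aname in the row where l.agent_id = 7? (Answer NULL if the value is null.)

INNER JOIN keeps only pairs where the ON condition holds.
Matching on l.agent_id = r.agent_id.
- l[0] agent_id=7 → 1 match(es) in r → 1 row(s).
- l[1] agent_id=4 → 2 match(es) in r → 2 row(s).
- l[2] agent_id=5 → no match; dropped.
- l[3] agent_id=9 → no match; dropped.

Alice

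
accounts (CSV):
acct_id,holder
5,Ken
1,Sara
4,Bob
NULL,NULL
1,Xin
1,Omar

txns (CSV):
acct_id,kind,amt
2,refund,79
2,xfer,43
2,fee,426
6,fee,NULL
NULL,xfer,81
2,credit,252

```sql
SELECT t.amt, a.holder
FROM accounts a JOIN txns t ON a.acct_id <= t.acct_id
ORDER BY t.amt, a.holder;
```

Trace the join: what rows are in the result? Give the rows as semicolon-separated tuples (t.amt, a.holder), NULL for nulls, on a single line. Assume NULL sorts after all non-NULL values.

INNER JOIN keeps only pairs where the ON condition holds.
Matching on a.acct_id <= t.acct_id. A NULL in a compared column never satisfies the condition.
- a[0] acct_id=5 → 1 match(es) in t → 1 row(s).
- a[1] acct_id=1 → 5 match(es) in t → 5 row(s).
- a[2] acct_id=4 → 1 match(es) in t → 1 row(s).
- a[3] acct_id=NULL → no match; dropped.
- a[4] acct_id=1 → 5 match(es) in t → 5 row(s).
- a[5] acct_id=1 → 5 match(es) in t → 5 row(s).

(43, Omar); (43, Sara); (43, Xin); (79, Omar); (79, Sara); (79, Xin); (252, Omar); (252, Sara); (252, Xin); (426, Omar); (426, Sara); (426, Xin); (NULL, Bob); (NULL, Ken); (NULL, Omar); (NULL, Sara); (NULL, Xin)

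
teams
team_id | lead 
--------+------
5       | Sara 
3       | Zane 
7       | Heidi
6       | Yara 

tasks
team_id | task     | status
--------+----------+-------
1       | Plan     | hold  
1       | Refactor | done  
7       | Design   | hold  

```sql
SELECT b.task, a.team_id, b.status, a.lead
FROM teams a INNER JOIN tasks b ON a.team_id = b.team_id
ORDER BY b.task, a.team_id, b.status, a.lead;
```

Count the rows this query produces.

INNER JOIN keeps only pairs where the ON condition holds.
Matching on a.team_id = b.team_id.
- team_id=5: no matching b row, dropped.
- team_id=3: no matching b row, dropped.
- team_id=7: 1 matching b row(s), so 1 row(s) emitted.
- team_id=6: no matching b row, dropped.
Total: 1 rows.

1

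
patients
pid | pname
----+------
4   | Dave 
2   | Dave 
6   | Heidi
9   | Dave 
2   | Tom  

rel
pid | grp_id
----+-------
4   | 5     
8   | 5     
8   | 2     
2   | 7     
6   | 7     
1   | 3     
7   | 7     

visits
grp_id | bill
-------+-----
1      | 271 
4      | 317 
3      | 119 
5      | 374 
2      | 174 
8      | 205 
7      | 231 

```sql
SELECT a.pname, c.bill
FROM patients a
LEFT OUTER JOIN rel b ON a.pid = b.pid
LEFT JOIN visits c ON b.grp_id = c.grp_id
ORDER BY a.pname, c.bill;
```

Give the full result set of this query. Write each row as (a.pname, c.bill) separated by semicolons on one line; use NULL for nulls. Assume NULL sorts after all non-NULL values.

Joins associate left-to-right: patients LEFT JOIN rel on pid gives 5 intermediate row(s).
Then LEFT JOIN `visits c` on grp_id: each of those 5 rows is kept; rows whose b.grp_id has no match in c get NULL for c's columns.

(Dave, 231); (Dave, 374); (Dave, NULL); (Heidi, 231); (Tom, 231)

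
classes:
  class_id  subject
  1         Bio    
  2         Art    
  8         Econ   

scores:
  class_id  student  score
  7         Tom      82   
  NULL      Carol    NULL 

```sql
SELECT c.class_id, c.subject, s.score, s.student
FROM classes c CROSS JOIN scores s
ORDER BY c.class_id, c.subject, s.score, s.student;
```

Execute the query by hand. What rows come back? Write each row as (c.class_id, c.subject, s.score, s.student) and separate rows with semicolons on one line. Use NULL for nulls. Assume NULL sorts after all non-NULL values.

CROSS JOIN pairs every row of `classes` with every row of `scores`: 3 × 2 = 6 rows.

(1, Bio, 82, Tom); (1, Bio, NULL, Carol); (2, Art, 82, Tom); (2, Art, NULL, Carol); (8, Econ, 82, Tom); (8, Econ, NULL, Carol)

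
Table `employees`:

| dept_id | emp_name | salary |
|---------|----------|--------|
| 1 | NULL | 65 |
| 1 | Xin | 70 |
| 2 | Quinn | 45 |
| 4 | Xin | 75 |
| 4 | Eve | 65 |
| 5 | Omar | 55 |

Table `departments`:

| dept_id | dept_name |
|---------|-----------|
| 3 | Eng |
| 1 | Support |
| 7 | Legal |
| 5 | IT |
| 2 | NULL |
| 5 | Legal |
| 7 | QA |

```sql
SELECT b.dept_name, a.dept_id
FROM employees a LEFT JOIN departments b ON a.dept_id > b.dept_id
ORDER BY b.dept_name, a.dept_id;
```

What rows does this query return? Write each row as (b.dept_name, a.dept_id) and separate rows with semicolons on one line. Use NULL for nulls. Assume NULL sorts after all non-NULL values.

(Eng, 4); (Eng, 4); (Eng, 5); (Support, 2); (Support, 4); (Support, 4); (Support, 5); (NULL, 1); (NULL, 1); (NULL, 4); (NULL, 4); (NULL, 5)

LEFT JOIN keeps every row from `employees`; unmatched rows get NULL for `departments`'s columns.
Matching on a.dept_id > b.dept_id.
- a row (dept_id=1): no match → kept, b columns NULL.
- a row (dept_id=1): no match → kept, b columns NULL.
- a row (dept_id=2): matches 1 b row(s) → 1 output row(s).
- a row (dept_id=4): matches 3 b row(s) → 3 output row(s).
- a row (dept_id=4): matches 3 b row(s) → 3 output row(s).
- a row (dept_id=5): matches 3 b row(s) → 3 output row(s).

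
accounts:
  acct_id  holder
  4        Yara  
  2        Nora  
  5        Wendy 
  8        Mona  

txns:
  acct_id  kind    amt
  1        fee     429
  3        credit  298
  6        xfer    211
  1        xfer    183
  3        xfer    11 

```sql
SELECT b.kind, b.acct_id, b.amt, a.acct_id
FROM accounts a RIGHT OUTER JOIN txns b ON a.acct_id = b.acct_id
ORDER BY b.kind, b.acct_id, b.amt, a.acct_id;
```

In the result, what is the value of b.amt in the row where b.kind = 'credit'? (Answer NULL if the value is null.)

298

RIGHT JOIN keeps every row from `txns`; unmatched rows get NULL for `accounts`'s columns.
Matching on a.acct_id = b.acct_id.
- acct_id=4: no matching b row.
- acct_id=2: no matching b row.
- acct_id=5: no matching b row.
- acct_id=8: no matching b row.
- 5 row(s) from b found no a partner → padded with NULL.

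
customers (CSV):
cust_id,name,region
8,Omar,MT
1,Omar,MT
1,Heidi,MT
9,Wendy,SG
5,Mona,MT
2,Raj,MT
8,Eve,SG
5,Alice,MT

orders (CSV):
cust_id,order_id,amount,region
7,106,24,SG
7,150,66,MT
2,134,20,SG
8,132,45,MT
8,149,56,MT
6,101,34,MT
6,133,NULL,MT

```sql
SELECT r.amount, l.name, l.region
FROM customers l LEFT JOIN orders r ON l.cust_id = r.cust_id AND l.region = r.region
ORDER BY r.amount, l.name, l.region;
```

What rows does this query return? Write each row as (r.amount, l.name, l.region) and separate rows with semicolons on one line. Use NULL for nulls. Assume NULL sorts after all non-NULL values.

(45, Omar, MT); (56, Omar, MT); (NULL, Alice, MT); (NULL, Eve, SG); (NULL, Heidi, MT); (NULL, Mona, MT); (NULL, Omar, MT); (NULL, Raj, MT); (NULL, Wendy, SG)

LEFT JOIN keeps every row from `customers`; unmatched rows get NULL for `orders`'s columns.
Matching on l.cust_id = r.cust_id AND l.region = r.region.
- l[0] cust_id=8, region=MT → 2 match(es) in r → 2 row(s).
- l[1] cust_id=1, region=MT → no match; kept with NULLs on the r side.
- l[2] cust_id=1, region=MT → no match; kept with NULLs on the r side.
- l[3] cust_id=9, region=SG → no match; kept with NULLs on the r side.
- l[4] cust_id=5, region=MT → no match; kept with NULLs on the r side.
- l[5] cust_id=2, region=MT → no match; kept with NULLs on the r side.
- l[6] cust_id=8, region=SG → no match; kept with NULLs on the r side.
- l[7] cust_id=5, region=MT → no match; kept with NULLs on the r side.
After projecting and ordering:
r.amount | l.name | l.region
45 | Omar | MT
56 | Omar | MT
NULL | Alice | MT
NULL | Eve | SG
NULL | Heidi | MT
NULL | Mona | MT
NULL | Omar | MT
NULL | Raj | MT
NULL | Wendy | SG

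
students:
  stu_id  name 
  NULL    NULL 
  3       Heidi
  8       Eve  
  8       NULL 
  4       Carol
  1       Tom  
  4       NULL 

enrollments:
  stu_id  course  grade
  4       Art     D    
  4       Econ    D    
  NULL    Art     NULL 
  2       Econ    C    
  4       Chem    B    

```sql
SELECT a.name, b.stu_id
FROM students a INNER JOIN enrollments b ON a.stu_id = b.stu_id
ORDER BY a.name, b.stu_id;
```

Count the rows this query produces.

6

INNER JOIN keeps only pairs where the ON condition holds.
Matching on a.stu_id = b.stu_id. A NULL in a compared column never satisfies the condition.
- a (stu_id=NULL) has no partner → excluded.
- a (stu_id=3) has no partner → excluded.
- a (stu_id=8) has no partner → excluded.
- a (stu_id=8) has no partner → excluded.
- a (stu_id=4) pairs with 3 row(s) of b.
- a (stu_id=1) has no partner → excluded.
- a (stu_id=4) pairs with 3 row(s) of b.
Total: 6 rows.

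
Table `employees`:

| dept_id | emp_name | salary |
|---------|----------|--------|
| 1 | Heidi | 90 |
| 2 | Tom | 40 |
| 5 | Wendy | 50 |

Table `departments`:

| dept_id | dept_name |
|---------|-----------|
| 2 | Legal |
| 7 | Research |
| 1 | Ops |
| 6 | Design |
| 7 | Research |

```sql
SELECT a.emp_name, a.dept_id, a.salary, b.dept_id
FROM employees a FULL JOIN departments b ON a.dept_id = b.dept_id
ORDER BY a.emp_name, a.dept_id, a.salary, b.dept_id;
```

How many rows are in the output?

6

FULL OUTER JOIN keeps every row from both sides; unmatched rows get NULL for the other side's columns.
Matching on a.dept_id = b.dept_id.
- a (dept_id=1) pairs with 1 row(s) of b.
- a (dept_id=2) pairs with 1 row(s) of b.
- a (dept_id=5) has no partner → padded with NULL.
- 3 b row(s) had no a match → kept, a columns NULL.
Total: 2 matched + 4 padded = 6 rows.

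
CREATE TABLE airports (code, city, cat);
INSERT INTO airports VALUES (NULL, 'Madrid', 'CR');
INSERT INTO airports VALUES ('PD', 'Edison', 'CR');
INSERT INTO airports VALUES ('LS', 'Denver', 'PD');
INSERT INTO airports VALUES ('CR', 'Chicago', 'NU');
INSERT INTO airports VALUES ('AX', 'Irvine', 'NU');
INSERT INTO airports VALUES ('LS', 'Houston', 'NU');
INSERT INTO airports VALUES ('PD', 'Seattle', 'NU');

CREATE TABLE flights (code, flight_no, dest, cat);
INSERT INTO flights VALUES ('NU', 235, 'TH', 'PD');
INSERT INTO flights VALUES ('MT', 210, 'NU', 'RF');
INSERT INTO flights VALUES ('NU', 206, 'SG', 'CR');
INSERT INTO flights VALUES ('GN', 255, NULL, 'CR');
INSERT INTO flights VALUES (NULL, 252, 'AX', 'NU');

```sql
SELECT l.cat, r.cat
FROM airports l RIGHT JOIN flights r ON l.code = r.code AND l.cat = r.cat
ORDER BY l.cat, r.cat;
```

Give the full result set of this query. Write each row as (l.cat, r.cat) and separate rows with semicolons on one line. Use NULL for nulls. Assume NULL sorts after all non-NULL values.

(NULL, CR); (NULL, CR); (NULL, NU); (NULL, PD); (NULL, RF)

RIGHT JOIN keeps every row from `flights`; unmatched rows get NULL for `airports`'s columns.
Matching on l.code = r.code AND l.cat = r.cat. A NULL in a compared column never satisfies the condition.
- code=NULL, cat=CR: no matching r row.
- code=PD, cat=CR: no matching r row.
- code=LS, cat=PD: no matching r row.
- code=CR, cat=NU: no matching r row.
- code=AX, cat=NU: no matching r row.
- code=LS, cat=NU: no matching r row.
- code=PD, cat=NU: no matching r row.
- plus 5 unmatched r row(s), each kept with NULL l columns.
After projecting and ordering:
l.cat | r.cat
NULL | CR
NULL | CR
NULL | NU
NULL | PD
NULL | RF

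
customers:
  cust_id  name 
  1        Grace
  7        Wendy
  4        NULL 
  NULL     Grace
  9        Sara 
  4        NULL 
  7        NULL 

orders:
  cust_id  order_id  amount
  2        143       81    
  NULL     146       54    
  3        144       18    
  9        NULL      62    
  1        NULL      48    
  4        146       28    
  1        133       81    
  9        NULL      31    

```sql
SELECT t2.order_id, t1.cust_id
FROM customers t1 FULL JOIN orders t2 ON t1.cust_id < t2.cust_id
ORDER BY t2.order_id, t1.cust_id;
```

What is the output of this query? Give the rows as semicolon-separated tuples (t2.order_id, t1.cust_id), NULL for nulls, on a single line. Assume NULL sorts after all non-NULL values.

(133, NULL); (143, 1); (144, 1); (146, 1); (146, NULL); (NULL, 1); (NULL, 1); (NULL, 4); (NULL, 4); (NULL, 4); (NULL, 4); (NULL, 7); (NULL, 7); (NULL, 7); (NULL, 7); (NULL, 9); (NULL, NULL); (NULL, NULL)

FULL OUTER JOIN keeps every row from both sides; unmatched rows get NULL for the other side's columns.
Matching on t1.cust_id < t2.cust_id. A NULL in a compared column never satisfies the condition.
Matched pairs: 13; unmatched t1 rows kept: 2; unmatched t2 rows kept: 3.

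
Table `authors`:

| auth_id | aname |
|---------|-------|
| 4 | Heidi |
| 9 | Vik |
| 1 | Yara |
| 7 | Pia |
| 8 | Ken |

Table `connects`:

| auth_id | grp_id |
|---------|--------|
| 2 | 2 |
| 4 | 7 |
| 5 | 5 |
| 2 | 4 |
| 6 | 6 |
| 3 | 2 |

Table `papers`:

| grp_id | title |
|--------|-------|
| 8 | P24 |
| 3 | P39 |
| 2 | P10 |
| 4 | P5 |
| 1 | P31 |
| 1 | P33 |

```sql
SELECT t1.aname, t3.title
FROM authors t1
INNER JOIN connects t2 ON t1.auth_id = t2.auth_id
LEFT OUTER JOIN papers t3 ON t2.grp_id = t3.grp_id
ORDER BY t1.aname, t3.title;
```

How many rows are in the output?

1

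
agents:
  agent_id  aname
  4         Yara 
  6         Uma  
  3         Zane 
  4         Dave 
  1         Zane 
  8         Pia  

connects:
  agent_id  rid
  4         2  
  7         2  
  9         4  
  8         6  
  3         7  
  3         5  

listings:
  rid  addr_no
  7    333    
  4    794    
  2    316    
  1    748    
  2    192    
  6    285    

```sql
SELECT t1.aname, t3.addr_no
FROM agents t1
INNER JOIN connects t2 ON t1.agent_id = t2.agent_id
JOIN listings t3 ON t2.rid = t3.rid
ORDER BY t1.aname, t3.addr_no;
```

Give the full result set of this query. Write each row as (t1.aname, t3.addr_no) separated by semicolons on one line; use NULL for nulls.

Step 1 — t1 INNER JOIN t2 on agent_id → 5 row(s).
Then INNER JOIN `listings t3` on rid: keep only rows whose t2.rid appears in t3.

(Dave, 192); (Dave, 316); (Pia, 285); (Yara, 192); (Yara, 316); (Zane, 333)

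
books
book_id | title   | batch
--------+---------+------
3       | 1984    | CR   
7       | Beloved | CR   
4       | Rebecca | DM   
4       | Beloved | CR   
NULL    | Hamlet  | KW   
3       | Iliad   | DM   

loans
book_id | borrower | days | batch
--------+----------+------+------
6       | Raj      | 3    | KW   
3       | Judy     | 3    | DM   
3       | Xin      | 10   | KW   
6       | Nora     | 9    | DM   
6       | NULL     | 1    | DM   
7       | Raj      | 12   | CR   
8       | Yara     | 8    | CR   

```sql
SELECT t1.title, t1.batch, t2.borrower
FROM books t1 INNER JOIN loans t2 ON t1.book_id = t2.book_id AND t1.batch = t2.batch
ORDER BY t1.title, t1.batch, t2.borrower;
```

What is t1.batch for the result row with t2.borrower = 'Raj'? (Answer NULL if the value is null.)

CR

INNER JOIN keeps only pairs where the ON condition holds.
Matching on t1.book_id = t2.book_id AND t1.batch = t2.batch. A NULL in a compared column never satisfies the condition.
Matched pairs: 2.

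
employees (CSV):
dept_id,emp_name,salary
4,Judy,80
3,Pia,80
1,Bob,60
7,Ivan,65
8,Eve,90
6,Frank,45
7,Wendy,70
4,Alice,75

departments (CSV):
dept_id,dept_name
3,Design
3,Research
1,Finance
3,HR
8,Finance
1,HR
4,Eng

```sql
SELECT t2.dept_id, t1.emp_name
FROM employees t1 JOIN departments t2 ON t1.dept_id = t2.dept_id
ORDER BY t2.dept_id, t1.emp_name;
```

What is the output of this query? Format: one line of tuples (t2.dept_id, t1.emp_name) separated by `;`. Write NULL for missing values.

(1, Bob); (1, Bob); (3, Pia); (3, Pia); (3, Pia); (4, Alice); (4, Judy); (8, Eve)

INNER JOIN keeps only pairs where the ON condition holds.
Matching on t1.dept_id = t2.dept_id.
- t1 row (dept_id=4): matches 1 t2 row(s) → 1 output row(s).
- t1 row (dept_id=3): matches 3 t2 row(s) → 3 output row(s).
- t1 row (dept_id=1): matches 2 t2 row(s) → 2 output row(s).
- t1 row (dept_id=7): no match → dropped.
- t1 row (dept_id=8): matches 1 t2 row(s) → 1 output row(s).
- t1 row (dept_id=6): no match → dropped.
- t1 row (dept_id=7): no match → dropped.
- t1 row (dept_id=4): matches 1 t2 row(s) → 1 output row(s).
After projecting and ordering:
t2.dept_id | t1.emp_name
1 | Bob
1 | Bob
3 | Pia
3 | Pia
3 | Pia
4 | Alice
4 | Judy
8 | Eve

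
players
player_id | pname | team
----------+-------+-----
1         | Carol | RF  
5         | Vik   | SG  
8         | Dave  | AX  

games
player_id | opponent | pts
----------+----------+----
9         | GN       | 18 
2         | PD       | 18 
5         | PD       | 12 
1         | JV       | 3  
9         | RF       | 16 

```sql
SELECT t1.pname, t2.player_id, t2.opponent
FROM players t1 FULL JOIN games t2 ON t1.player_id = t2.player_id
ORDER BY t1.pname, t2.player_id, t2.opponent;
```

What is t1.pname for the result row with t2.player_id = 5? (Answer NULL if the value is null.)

FULL OUTER JOIN keeps every row from both sides; unmatched rows get NULL for the other side's columns.
Matching on t1.player_id = t2.player_id.
- t1 row (player_id=1): matches 1 t2 row(s) → 1 output row(s).
- t1 row (player_id=5): matches 1 t2 row(s) → 1 output row(s).
- t1 row (player_id=8): no match → kept, t2 columns NULL.
- 3 row(s) from t2 found no t1 partner → padded with NULL.

Vik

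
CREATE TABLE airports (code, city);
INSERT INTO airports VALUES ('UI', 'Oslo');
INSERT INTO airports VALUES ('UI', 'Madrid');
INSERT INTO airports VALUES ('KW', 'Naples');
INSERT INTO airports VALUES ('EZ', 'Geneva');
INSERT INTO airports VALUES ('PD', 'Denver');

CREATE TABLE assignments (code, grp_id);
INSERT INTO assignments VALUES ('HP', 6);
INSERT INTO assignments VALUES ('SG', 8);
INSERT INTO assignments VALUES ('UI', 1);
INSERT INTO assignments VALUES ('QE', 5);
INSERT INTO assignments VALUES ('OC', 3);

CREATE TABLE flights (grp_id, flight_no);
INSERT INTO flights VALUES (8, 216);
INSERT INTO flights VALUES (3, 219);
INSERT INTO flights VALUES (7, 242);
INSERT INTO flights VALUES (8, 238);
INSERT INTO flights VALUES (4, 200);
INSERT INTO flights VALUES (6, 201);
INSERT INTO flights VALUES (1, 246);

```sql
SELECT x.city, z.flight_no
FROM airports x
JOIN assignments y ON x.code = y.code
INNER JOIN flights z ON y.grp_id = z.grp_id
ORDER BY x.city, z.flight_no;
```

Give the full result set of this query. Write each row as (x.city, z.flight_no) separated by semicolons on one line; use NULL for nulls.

Step 1 — x INNER JOIN y on code → 2 row(s).
Then INNER JOIN `flights z` on grp_id: keep only rows whose y.grp_id appears in z.

(Madrid, 246); (Oslo, 246)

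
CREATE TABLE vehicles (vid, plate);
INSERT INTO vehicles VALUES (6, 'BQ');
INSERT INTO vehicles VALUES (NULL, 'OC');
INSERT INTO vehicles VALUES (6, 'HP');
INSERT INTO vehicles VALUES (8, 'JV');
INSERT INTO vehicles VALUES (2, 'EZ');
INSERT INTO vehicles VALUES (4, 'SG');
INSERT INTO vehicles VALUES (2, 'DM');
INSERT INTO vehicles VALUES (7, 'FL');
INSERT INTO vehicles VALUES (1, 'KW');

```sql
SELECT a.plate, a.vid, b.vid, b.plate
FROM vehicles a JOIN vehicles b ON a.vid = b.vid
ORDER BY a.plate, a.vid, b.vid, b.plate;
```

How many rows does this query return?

12

INNER JOIN keeps only pairs where the ON condition holds.
Matching on a.vid = b.vid. A NULL in a compared column never satisfies the condition.
- a row (vid=6): matches 2 b row(s) → 2 output row(s).
- a row (vid=NULL): no match → dropped.
- a row (vid=6): matches 2 b row(s) → 2 output row(s).
- a row (vid=8): matches 1 b row(s) → 1 output row(s).
- a row (vid=2): matches 2 b row(s) → 2 output row(s).
- a row (vid=4): matches 1 b row(s) → 1 output row(s).
- a row (vid=2): matches 2 b row(s) → 2 output row(s).
- a row (vid=7): matches 1 b row(s) → 1 output row(s).
- a row (vid=1): matches 1 b row(s) → 1 output row(s).
Total: 12 rows.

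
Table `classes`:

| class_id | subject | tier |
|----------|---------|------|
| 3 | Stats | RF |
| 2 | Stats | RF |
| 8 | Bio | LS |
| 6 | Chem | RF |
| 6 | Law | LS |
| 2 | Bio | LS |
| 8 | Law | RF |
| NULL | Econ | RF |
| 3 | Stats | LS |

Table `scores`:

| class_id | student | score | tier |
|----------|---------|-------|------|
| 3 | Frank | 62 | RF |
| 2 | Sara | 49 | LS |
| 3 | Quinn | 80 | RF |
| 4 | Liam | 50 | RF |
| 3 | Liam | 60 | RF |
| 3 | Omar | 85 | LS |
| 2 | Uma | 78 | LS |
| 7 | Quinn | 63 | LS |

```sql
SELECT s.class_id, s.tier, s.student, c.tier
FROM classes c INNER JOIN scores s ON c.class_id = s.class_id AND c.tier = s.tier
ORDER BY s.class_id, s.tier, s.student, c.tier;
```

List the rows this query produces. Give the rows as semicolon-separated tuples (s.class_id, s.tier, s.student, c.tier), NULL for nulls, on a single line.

INNER JOIN keeps only pairs where the ON condition holds.
Matching on c.class_id = s.class_id AND c.tier = s.tier. A NULL in a compared column never satisfies the condition.
Matched pairs: 6.

(2, LS, Sara, LS); (2, LS, Uma, LS); (3, LS, Omar, LS); (3, RF, Frank, RF); (3, RF, Liam, RF); (3, RF, Quinn, RF)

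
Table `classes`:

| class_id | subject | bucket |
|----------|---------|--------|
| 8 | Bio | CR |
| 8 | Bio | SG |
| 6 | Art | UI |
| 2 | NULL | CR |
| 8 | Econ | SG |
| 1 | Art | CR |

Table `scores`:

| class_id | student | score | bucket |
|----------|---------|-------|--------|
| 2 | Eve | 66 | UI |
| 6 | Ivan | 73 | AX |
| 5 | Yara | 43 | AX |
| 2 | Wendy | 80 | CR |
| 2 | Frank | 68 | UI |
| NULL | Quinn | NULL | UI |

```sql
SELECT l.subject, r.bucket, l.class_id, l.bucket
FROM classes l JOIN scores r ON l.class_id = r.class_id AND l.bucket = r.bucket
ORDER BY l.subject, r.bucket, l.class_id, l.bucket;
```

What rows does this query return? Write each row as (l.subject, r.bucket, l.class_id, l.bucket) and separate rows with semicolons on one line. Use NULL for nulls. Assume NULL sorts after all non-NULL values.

(NULL, CR, 2, CR)

INNER JOIN keeps only pairs where the ON condition holds.
Matching on l.class_id = r.class_id AND l.bucket = r.bucket. A NULL in a compared column never satisfies the condition.
Matched pairs: 1.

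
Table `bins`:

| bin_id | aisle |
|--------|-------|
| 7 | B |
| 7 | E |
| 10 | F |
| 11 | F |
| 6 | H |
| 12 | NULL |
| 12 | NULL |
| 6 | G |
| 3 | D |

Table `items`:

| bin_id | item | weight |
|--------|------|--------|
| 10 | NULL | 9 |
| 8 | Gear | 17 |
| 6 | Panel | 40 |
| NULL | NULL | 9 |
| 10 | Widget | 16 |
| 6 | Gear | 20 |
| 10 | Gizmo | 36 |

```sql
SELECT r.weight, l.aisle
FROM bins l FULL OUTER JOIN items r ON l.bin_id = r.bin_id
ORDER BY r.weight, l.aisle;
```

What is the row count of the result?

FULL OUTER JOIN keeps every row from both sides; unmatched rows get NULL for the other side's columns.
Matching on l.bin_id = r.bin_id. A NULL in a compared column never satisfies the condition.
Matched pairs: 7; unmatched l rows kept: 6; unmatched r rows kept: 2.
Total: 7 matched + 8 padded = 15 rows.

15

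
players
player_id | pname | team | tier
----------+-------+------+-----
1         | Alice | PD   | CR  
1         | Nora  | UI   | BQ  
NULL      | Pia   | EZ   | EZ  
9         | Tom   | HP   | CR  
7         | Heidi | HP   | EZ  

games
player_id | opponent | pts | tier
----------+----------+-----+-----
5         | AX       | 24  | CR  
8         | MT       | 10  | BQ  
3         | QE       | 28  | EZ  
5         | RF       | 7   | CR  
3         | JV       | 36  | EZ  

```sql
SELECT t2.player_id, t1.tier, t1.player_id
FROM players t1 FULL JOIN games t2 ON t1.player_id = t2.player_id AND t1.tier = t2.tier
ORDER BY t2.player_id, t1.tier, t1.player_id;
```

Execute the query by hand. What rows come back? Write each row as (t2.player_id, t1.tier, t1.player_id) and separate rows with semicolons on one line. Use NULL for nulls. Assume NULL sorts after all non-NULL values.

(3, NULL, NULL); (3, NULL, NULL); (5, NULL, NULL); (5, NULL, NULL); (8, NULL, NULL); (NULL, BQ, 1); (NULL, CR, 1); (NULL, CR, 9); (NULL, EZ, 7); (NULL, EZ, NULL)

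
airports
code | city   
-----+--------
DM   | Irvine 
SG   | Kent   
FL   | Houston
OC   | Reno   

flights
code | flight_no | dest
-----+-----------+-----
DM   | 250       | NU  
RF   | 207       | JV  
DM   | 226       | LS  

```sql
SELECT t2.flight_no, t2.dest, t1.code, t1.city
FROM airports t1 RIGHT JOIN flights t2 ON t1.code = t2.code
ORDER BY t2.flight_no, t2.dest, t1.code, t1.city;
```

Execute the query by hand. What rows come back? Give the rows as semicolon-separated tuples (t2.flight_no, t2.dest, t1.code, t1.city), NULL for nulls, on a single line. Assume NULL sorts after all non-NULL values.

(207, JV, NULL, NULL); (226, LS, DM, Irvine); (250, NU, DM, Irvine)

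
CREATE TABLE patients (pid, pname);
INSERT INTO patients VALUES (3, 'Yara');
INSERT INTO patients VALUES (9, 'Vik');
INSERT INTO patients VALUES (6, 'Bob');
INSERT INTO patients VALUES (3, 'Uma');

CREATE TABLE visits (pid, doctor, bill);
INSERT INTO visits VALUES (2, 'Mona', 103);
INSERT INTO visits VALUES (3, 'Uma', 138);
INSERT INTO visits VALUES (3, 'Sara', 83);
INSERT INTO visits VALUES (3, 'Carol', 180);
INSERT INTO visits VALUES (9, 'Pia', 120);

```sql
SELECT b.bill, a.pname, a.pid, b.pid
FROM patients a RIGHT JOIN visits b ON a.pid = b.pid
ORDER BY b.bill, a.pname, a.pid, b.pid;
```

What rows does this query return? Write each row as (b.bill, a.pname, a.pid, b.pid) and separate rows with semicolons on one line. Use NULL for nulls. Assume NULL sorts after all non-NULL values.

RIGHT JOIN keeps every row from `visits`; unmatched rows get NULL for `patients`'s columns.
Matching on a.pid = b.pid.
Matched pairs: 7; unmatched b rows kept: 1.

(83, Uma, 3, 3); (83, Yara, 3, 3); (103, NULL, NULL, 2); (120, Vik, 9, 9); (138, Uma, 3, 3); (138, Yara, 3, 3); (180, Uma, 3, 3); (180, Yara, 3, 3)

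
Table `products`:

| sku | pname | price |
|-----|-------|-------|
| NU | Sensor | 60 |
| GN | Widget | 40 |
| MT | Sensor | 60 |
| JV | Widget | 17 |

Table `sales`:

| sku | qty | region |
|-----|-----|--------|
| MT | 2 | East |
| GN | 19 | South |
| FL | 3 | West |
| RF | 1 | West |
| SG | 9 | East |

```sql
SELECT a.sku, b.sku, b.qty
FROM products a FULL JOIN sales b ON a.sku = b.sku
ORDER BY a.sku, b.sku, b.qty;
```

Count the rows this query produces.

FULL OUTER JOIN keeps every row from both sides; unmatched rows get NULL for the other side's columns.
Matching on a.sku = b.sku.
- sku=NU: no b row matches, row kept with b columns NULL.
- sku=GN: 1 matching b row(s), so 1 row(s) emitted.
- sku=MT: 1 matching b row(s), so 1 row(s) emitted.
- sku=JV: no b row matches, row kept with b columns NULL.
- 3 row(s) from b found no a partner → padded with NULL.
Total: 2 matched + 5 padded = 7 rows.

7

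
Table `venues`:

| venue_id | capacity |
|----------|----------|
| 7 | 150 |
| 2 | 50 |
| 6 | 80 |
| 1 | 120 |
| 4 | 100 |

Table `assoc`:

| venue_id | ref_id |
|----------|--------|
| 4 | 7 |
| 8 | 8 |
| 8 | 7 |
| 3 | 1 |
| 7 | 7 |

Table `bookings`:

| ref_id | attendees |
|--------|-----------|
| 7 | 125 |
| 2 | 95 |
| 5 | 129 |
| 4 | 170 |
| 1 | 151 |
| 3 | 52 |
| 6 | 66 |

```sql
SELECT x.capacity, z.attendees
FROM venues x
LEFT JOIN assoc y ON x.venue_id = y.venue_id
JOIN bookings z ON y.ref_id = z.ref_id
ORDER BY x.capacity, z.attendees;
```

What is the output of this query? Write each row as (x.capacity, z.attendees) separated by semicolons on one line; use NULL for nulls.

Joins associate left-to-right: venues LEFT JOIN assoc on venue_id gives 5 intermediate row(s).
Then INNER JOIN `bookings z` on ref_id: keep only rows whose y.ref_id appears in z.

(100, 125); (150, 125)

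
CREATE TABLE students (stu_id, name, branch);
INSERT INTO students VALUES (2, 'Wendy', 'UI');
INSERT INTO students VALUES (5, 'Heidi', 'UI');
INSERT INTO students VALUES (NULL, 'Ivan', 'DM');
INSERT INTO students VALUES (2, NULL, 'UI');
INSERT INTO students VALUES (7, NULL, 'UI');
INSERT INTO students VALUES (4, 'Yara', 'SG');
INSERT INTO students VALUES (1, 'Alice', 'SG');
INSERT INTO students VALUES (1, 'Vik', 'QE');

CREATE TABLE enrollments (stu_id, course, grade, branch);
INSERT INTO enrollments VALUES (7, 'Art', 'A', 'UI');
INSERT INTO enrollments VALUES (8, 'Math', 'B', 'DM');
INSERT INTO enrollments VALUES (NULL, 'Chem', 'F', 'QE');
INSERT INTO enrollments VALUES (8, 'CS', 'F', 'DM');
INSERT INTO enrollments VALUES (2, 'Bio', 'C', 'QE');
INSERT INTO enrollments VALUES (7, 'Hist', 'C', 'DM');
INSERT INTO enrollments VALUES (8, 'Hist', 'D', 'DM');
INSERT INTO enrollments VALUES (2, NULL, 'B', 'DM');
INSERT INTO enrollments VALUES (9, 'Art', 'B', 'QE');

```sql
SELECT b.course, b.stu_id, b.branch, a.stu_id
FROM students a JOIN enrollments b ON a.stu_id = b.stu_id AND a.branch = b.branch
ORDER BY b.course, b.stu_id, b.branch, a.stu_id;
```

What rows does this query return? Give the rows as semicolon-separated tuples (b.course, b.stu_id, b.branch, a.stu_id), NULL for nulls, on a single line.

(Art, 7, UI, 7)

INNER JOIN keeps only pairs where the ON condition holds.
Matching on a.stu_id = b.stu_id AND a.branch = b.branch. A NULL in a compared column never satisfies the condition.
- a (stu_id=2, branch=UI) has no partner → excluded.
- a (stu_id=5, branch=UI) has no partner → excluded.
- a (stu_id=NULL, branch=DM) has no partner → excluded.
- a (stu_id=2, branch=UI) has no partner → excluded.
- a (stu_id=7, branch=UI) pairs with 1 row(s) of b.
- a (stu_id=4, branch=SG) has no partner → excluded.
- a (stu_id=1, branch=SG) has no partner → excluded.
- a (stu_id=1, branch=QE) has no partner → excluded.
After projecting and ordering:
b.course | b.stu_id | b.branch | a.stu_id
Art | 7 | UI | 7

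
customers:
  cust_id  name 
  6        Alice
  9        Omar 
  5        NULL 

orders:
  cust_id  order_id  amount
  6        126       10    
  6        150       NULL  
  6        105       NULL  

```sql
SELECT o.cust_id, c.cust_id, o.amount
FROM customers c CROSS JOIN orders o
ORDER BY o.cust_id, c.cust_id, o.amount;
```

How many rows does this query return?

CROSS JOIN pairs every row of `customers` with every row of `orders`: 3 × 3 = 9 rows.

9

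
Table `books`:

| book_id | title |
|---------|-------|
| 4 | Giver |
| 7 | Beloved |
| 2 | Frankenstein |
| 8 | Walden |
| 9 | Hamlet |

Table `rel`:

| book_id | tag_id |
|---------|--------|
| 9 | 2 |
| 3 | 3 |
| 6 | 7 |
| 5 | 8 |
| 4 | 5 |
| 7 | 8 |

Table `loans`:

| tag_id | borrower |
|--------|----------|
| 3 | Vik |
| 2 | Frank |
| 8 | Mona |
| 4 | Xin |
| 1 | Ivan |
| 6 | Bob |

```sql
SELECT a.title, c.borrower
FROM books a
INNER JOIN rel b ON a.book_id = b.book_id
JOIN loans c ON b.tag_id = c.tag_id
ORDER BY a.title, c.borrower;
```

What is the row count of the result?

2

Evaluate left to right. First `books a INNER JOIN rel b` on book_id: 3 row(s).
Then INNER JOIN `loans c` on tag_id: keep only rows whose b.tag_id appears in c.
Result: 2 row(s).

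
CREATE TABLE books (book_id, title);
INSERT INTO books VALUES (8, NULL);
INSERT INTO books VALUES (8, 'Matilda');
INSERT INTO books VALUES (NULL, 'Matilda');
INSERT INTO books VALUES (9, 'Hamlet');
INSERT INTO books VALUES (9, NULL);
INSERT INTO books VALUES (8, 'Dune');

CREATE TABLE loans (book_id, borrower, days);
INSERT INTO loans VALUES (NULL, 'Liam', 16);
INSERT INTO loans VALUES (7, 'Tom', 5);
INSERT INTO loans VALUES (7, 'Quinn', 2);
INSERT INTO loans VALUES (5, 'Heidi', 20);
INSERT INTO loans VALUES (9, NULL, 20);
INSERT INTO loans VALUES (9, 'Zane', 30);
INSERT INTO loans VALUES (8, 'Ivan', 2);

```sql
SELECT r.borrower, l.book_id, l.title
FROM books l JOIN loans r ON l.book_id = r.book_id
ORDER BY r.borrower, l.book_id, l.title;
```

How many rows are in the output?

7

INNER JOIN keeps only pairs where the ON condition holds.
Matching on l.book_id = r.book_id. A NULL in a compared column never satisfies the condition.
- l[0] book_id=8 → 1 match(es) in r → 1 row(s).
- l[1] book_id=8 → 1 match(es) in r → 1 row(s).
- l[2] book_id=NULL → no match; dropped.
- l[3] book_id=9 → 2 match(es) in r → 2 row(s).
- l[4] book_id=9 → 2 match(es) in r → 2 row(s).
- l[5] book_id=8 → 1 match(es) in r → 1 row(s).
Total: 7 rows.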